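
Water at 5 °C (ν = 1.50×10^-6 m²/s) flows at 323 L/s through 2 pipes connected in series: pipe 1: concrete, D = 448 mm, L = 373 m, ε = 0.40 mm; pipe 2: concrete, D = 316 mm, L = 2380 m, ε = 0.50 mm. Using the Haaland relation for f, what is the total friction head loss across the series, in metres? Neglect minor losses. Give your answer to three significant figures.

Pipe 1: V = 2.049 m/s, Re = 6.12×10^5, ε/D = 8.93×10^-4, f = 0.01961, h_1 = f(L/D)V²/2g = 3.494 m
Pipe 2: V = 4.118 m/s, Re = 8.68×10^5, ε/D = 0.00158, f = 0.02229, h_2 = f(L/D)V²/2g = 145.1 m
Series → Q common, losses add: H = Σh = 148.6 m

H ≈ 149 m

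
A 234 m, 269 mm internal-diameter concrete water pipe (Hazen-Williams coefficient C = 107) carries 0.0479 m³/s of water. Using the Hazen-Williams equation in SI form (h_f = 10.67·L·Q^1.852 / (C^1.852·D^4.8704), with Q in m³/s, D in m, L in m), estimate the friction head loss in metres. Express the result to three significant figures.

h_f = 10.67·234·0.0479^1.852 / (107^1.852·0.269^4.8704) = 0.9382 m

h_f ≈ 0.938 m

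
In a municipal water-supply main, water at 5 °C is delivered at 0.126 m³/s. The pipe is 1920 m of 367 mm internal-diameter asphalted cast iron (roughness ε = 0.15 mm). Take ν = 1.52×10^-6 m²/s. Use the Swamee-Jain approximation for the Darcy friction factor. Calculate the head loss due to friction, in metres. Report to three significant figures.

h_f ≈ 6.75 m

V = 4Q/(πD²) = 4·0.126/(π·0.367²) = 1.191 m/s
Re = VD/ν = 1.191·0.367/1.52×10^-6 = 2.88×10^5 → turbulent
ε/D = 0.15/367 = 4.09×10^-4
Swamee-Jain: f = 0.01784
h_f = f(L/D)V²/(2g) = 0.01784·(1920/0.367)·1.191²/(2·9.81) = 6.750 m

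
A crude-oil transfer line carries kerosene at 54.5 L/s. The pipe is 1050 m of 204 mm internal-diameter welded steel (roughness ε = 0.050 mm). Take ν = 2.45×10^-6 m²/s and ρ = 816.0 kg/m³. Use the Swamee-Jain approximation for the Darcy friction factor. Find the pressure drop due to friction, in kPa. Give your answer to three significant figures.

Δp ≈ 107 kPa

V = 4Q/(πD²) = 4·0.0545/(π·0.204²) = 1.667 m/s
Re = VD/ν = 1.667·0.204/2.45×10^-6 = 1.39×10^5 → turbulent
ε/D = 0.050/204 = 2.45×10^-4
Swamee-Jain: f = 0.01830
h_f = f(L/D)V²/(2g) = 0.01830·(1050/0.204)·1.667²/(2·9.81) = 13.35 m
Δp = ρg·h_f = 816.0·9.81·13.35 = 106.8 kPa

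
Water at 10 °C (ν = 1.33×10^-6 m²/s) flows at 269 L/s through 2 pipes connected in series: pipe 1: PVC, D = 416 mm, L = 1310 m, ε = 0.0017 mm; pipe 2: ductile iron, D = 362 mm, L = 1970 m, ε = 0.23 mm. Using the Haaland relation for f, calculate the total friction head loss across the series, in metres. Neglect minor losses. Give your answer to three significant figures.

Pipe 1: V = 1.979 m/s, Re = 6.19×10^5, ε/D = 4.09×10^-6, f = 0.01263, h_1 = f(L/D)V²/2g = 7.940 m
Pipe 2: V = 2.614 m/s, Re = 7.11×10^5, ε/D = 6.35×10^-4, f = 0.01818, h_2 = f(L/D)V²/2g = 34.45 m
Series → Q common, losses add: H = Σh = 42.39 m

H ≈ 42.4 m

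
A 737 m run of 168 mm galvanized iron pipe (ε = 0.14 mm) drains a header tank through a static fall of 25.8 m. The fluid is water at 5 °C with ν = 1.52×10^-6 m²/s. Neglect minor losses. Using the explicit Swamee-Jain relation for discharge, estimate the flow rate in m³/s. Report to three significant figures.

Q ≈ 0.0532 m³/s

Swamee-Jain (Type II): Q = -0.965·√(gD⁵h_f/L)·ln[ε/(3.7D) + √(3.17ν²L/(gD³h_f))]
√(gD⁵h_f/L) = √(9.81·0.168⁵·25.8/737) = 0.006779
ε/(3.7D) = 2.25×10^-4; √(3.17ν²L/(gD³h_f)) = 6.71×10^-5
Q = -0.965·0.006779·ln(2.923×10^-4) = 0.05324 m³/s
Check: V = 2.40 m/s, Re = 2.65×10^5, f = 0.02015, h_f = 26.0 m ≈ 25.8 m ✓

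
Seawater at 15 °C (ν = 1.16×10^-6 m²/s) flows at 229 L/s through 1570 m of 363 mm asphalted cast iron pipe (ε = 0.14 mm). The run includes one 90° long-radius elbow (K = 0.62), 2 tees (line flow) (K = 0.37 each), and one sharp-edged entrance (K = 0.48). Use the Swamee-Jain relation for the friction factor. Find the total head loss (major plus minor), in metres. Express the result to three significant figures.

H_L ≈ 18.5 m

V = 4Q/(πD²) = 2.213 m/s; V²/2g = 0.2496 m
Re = 6.92×10^5, ε/D = 3.86×10^-4 → f = 0.01672 (Swamee-Jain)
Major: h_f = f(L/D)·V²/2g = 0.01672·4325·0.2496 = 18.05 m
Minor: ΣK = 1.84; h_m = ΣK·V²/2g = 0.4592 m
Total H_L = 18.05 + 0.4592 = 18.51 m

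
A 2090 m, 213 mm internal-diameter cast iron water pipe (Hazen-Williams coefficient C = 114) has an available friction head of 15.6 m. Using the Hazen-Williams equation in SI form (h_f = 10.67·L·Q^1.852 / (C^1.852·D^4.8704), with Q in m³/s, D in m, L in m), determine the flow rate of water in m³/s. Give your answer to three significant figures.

Rearranging: Q = [h_f·C^1.852·D^4.8704 / (10.67·L)]^(1/1.852)
Q = [15.6·114^1.852·0.213^4.8704 / (10.67·2090)]^0.540 = 0.03864 m³/s

Q ≈ 0.0386 m³/s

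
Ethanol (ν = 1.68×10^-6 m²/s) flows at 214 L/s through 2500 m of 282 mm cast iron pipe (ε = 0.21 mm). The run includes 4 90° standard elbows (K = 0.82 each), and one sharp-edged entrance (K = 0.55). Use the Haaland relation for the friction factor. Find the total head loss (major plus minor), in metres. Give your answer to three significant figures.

V = 4Q/(πD²) = 3.426 m/s; V²/2g = 0.5983 m
Re = 5.75×10^5, ε/D = 7.45×10^-4 → f = 0.01890 (Haaland)
Major: h_f = f(L/D)·V²/2g = 0.01890·8865·0.5983 = 100.2 m
Minor: ΣK = 3.83; h_m = ΣK·V²/2g = 2.292 m
Total H_L = 100.2 + 2.292 = 102.5 m

H_L ≈ 103 m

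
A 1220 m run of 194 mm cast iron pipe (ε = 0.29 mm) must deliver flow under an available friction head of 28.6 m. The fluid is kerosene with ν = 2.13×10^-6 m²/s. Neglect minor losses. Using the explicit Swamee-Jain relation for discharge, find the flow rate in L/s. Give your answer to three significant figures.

Q ≈ 58.4 L/s

Swamee-Jain (Type II): Q = -0.965·√(gD⁵h_f/L)·ln[ε/(3.7D) + √(3.17ν²L/(gD³h_f))]
√(gD⁵h_f/L) = √(9.81·0.194⁵·28.6/1220) = 0.007950
ε/(3.7D) = 4.04×10^-4; √(3.17ν²L/(gD³h_f)) = 9.25×10^-5
Q = -0.965·0.007950·ln(4.966×10^-4) = 0.05836 m³/s
Check: V = 1.97 m/s, Re = 1.80×10^5, f = 0.02308, h_f = 28.8 m ≈ 28.6 m ✓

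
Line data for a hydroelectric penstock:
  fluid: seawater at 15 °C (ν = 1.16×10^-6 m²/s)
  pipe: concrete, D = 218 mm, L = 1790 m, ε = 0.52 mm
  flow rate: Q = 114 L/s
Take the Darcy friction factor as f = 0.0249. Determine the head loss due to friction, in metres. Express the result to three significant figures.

V = 4Q/(πD²) = 4·0.114/(π·0.218²) = 3.054 m/s
h_f = f(L/D)V²/(2g) = 0.02490·(1790/0.218)·3.054²/(2·9.81) = 97.21 m

h_f ≈ 97.2 m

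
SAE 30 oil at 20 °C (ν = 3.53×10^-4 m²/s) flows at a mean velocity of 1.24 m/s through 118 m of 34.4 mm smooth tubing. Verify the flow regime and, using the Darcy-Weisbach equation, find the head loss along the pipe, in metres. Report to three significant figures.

h_f ≈ 142 m

Re = VD/ν = 1.24·0.03440/3.53×10^-4 = 121 → laminar (Re < 2300)
f = 64/Re = 0.5296
h_f = f(L/D)V²/(2g) = 0.5296·(118/0.03440)·1.24²/(2·9.81) = 142.4 m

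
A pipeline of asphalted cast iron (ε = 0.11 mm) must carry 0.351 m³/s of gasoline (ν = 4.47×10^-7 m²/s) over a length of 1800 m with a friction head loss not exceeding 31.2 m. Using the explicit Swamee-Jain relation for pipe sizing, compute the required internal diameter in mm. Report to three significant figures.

Swamee-Jain (Type III): D = 0.66·[ε^1.25·(LQ²/(gh_f))^4.75 + ν·Q^9.4·(L/(gh_f))^5.2]^0.04
LQ²/(gh_f) = 0.7245; L/(gh_f) = 5.881
Term 1 = ε^1.25·(…)^4.75 = 2.44×10^-6; Term 2 = ν·Q^9.4·(…)^5.2 = 2.38×10^-7
D = 0.66·(2.44×10^-6 + 2.38×10^-7)^0.04 = 0.3950 m = 395 mm
Check: V = 2.86 m/s, Re = 2.53×10^6, f = 0.01509, h_f = 28.7 m ≈ 31.2 m ✓

D ≈ 395 mm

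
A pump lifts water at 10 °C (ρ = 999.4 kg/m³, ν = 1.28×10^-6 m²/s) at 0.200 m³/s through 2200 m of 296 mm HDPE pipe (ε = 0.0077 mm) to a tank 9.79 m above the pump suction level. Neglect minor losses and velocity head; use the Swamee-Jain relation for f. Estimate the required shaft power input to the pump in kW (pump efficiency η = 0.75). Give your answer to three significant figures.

P_shaft ≈ 134 kW

V = 4Q/(πD²) = 2.906 m/s; Re = 6.72×10^5; ε/D = 2.60×10^-5; f = 0.01291
h_f = f(L/D)V²/2g = 41.30 m
Total head H = z + h_f = 9.79 + 41.30 = 51.09 m
P_hyd = ρgQH = 999.4·9.81·0.200·51.09 = 100.2 kW
P_shaft = P_hyd/η = 100.2/0.75 = 133.6 kW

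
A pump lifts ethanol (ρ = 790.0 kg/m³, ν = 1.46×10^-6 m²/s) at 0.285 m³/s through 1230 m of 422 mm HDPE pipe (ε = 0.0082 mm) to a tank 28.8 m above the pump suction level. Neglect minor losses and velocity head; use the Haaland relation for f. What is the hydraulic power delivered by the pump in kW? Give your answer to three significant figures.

P_hyd ≈ 81.2 kW

V = 4Q/(πD²) = 2.038 m/s; Re = 5.89×10^5; ε/D = 1.94×10^-5; f = 0.01294
h_f = f(L/D)V²/2g = 7.985 m
Total head H = z + h_f = 28.8 + 7.985 = 36.78 m
P_hyd = ρgQH = 790.0·9.81·0.285·36.78 = 81.25 kW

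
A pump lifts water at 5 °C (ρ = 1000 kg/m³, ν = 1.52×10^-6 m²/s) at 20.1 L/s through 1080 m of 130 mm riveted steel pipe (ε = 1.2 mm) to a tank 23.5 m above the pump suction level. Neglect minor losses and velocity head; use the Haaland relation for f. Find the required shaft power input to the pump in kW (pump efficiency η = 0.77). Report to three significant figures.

P_shaft ≈ 15.3 kW

V = 4Q/(πD²) = 1.514 m/s; Re = 1.30×10^5; ε/D = 0.00923; f = 0.03743
h_f = f(L/D)V²/2g = 36.34 m
Total head H = z + h_f = 23.5 + 36.34 = 59.84 m
P_hyd = ρgQH = 1000·9.81·0.0201·59.84 = 11.80 kW
P_shaft = P_hyd/η = 11.80/0.77 = 15.32 kW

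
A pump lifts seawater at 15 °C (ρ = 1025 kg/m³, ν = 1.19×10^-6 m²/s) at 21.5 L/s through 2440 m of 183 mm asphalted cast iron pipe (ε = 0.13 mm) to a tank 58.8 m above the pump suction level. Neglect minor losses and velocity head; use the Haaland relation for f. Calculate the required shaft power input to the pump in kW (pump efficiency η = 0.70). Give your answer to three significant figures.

V = 4Q/(πD²) = 0.8174 m/s; Re = 1.26×10^5; ε/D = 7.10×10^-4; f = 0.02043
h_f = f(L/D)V²/2g = 9.277 m
Total head H = z + h_f = 58.8 + 9.277 = 68.08 m
P_hyd = ρgQH = 1025·9.81·0.0215·68.08 = 14.72 kW
P_shaft = P_hyd/η = 14.72/0.70 = 21.02 kW

P_shaft ≈ 21.0 kW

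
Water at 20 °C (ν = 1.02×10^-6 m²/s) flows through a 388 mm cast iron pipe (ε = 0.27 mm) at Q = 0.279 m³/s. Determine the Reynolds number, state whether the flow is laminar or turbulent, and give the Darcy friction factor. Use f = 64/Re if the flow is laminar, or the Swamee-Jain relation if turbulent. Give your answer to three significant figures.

V = 4Q/(πD²) = 2.360 m/s
Re = VD/ν = 2.360·0.388/1.02×10^-6 = 8.98×10^5
Re > 4000 → turbulent; ε/D = 6.96×10^-4
Swamee-Jain: f = 0.01855

Re ≈ 8.98×10^5; turbulent; f ≈ 0.0186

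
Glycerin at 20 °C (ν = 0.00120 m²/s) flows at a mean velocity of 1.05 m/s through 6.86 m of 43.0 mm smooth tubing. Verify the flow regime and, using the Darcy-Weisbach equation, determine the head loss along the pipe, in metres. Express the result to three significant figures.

h_f ≈ 15.2 m

Re = VD/ν = 1.05·0.04300/0.00120 = 37.6 → laminar (Re < 2300)
f = 64/Re = 1.701
h_f = f(L/D)V²/(2g) = 1.701·(6.86/0.04300)·1.05²/(2·9.81) = 15.25 m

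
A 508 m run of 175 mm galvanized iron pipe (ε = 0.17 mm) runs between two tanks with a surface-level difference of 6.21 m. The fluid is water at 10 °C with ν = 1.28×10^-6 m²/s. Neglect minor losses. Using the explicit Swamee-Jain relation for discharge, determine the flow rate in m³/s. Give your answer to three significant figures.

Swamee-Jain (Type II): Q = -0.965·√(gD⁵h_f/L)·ln[ε/(3.7D) + √(3.17ν²L/(gD³h_f))]
√(gD⁵h_f/L) = √(9.81·0.175⁵·6.21/508) = 0.004437
ε/(3.7D) = 2.63×10^-4; √(3.17ν²L/(gD³h_f)) = 8.99×10^-5
Q = -0.965·0.004437·ln(3.524×10^-4) = 0.03404 m³/s
Check: V = 1.42 m/s, Re = 1.93×10^5, f = 0.02112, h_f = 6.26 m ≈ 6.21 m ✓

Q ≈ 0.0340 m³/s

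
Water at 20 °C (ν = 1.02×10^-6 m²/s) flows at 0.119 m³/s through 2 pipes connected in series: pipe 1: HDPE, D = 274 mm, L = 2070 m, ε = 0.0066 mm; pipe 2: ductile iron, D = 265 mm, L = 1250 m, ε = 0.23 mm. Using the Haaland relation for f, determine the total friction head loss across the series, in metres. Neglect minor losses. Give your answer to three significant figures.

Pipe 1: V = 2.018 m/s, Re = 5.42×10^5, ε/D = 2.41×10^-5, f = 0.01318, h_1 = f(L/D)V²/2g = 20.67 m
Pipe 2: V = 2.158 m/s, Re = 5.61×10^5, ε/D = 8.68×10^-4, f = 0.01953, h_2 = f(L/D)V²/2g = 21.86 m
Series → Q common, losses add: H = Σh = 42.53 m

H ≈ 42.5 m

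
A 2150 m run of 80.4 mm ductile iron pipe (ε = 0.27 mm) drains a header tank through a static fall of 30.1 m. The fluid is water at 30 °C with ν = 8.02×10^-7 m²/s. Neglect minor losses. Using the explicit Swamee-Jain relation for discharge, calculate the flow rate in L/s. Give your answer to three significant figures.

Q ≈ 4.48 L/s

Swamee-Jain (Type II): Q = -0.965·√(gD⁵h_f/L)·ln[ε/(3.7D) + √(3.17ν²L/(gD³h_f))]
√(gD⁵h_f/L) = √(9.81·0.0804⁵·30.1/2150) = 6.793×10^-4
ε/(3.7D) = 9.08×10^-4; √(3.17ν²L/(gD³h_f)) = 1.69×10^-4
Q = -0.965·6.793×10^-4·ln(0.001077) = 0.004480 m³/s
Check: V = 0.882 m/s, Re = 8.85×10^4, f = 0.02864, h_f = 30.4 m ≈ 30.1 m ✓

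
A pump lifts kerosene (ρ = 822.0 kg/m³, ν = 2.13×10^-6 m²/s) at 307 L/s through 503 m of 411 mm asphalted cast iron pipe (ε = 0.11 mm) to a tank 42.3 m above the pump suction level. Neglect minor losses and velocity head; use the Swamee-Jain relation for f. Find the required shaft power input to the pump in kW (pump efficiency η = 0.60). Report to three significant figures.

P_shaft ≈ 197 kW

V = 4Q/(πD²) = 2.314 m/s; Re = 4.47×10^5; ε/D = 2.68×10^-4; f = 0.01625
h_f = f(L/D)V²/2g = 5.427 m
Total head H = z + h_f = 42.3 + 5.427 = 47.73 m
P_hyd = ρgQH = 822.0·9.81·0.307·47.73 = 118.2 kW
P_shaft = P_hyd/η = 118.2/0.60 = 196.9 kW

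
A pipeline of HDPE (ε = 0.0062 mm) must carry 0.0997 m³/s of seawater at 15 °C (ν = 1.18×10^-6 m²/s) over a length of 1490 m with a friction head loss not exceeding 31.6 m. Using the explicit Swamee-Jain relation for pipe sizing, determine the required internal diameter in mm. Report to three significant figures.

D ≈ 224 mm

Swamee-Jain (Type III): D = 0.66·[ε^1.25·(LQ²/(gh_f))^4.75 + ν·Q^9.4·(L/(gh_f))^5.2]^0.04
LQ²/(gh_f) = 0.04778; L/(gh_f) = 4.807
Term 1 = ε^1.25·(…)^4.75 = 1.65×10^-13; Term 2 = ν·Q^9.4·(…)^5.2 = 1.60×10^-12
D = 0.66·(1.65×10^-13 + 1.60×10^-12)^0.04 = 0.2236 m = 224 mm
Check: V = 2.54 m/s, Re = 4.81×10^5, f = 0.01360, h_f = 29.8 m ≈ 31.6 m ✓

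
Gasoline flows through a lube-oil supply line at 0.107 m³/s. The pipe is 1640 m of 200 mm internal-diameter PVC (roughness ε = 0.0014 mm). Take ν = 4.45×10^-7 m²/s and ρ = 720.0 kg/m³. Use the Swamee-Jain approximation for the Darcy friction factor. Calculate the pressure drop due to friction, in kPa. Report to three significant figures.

Δp ≈ 378 kPa

V = 4Q/(πD²) = 4·0.107/(π·0.200²) = 3.406 m/s
Re = VD/ν = 3.406·0.200/4.45×10^-7 = 1.53×10^6 → turbulent
ε/D = 0.0014/200 = 7.00×10^-6
Swamee-Jain: f = 0.01104
h_f = f(L/D)V²/(2g) = 0.01104·(1640/0.200)·3.406²/(2·9.81) = 53.55 m
Δp = ρg·h_f = 720.0·9.81·53.55 = 378.2 kPa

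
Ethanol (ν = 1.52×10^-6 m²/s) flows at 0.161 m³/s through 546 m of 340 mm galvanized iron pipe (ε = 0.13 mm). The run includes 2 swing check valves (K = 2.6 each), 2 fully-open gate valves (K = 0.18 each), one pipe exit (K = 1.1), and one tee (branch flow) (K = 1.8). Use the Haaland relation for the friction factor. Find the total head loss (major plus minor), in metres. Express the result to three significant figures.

V = 4Q/(πD²) = 1.773 m/s; V²/2g = 0.1603 m
Re = 3.97×10^5, ε/D = 3.82×10^-4 → f = 0.01701 (Haaland)
Major: h_f = f(L/D)·V²/2g = 0.01701·1606·0.1603 = 4.379 m
Minor: ΣK = 8.46; h_m = ΣK·V²/2g = 1.356 m
Total H_L = 4.379 + 1.356 = 5.735 m

H_L ≈ 5.73 m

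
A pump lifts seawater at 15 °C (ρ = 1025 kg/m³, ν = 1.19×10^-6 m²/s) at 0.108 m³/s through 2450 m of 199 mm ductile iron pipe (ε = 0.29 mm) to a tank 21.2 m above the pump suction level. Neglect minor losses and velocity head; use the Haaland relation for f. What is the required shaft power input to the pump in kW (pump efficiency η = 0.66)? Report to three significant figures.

P_shaft ≈ 308 kW

V = 4Q/(πD²) = 3.472 m/s; Re = 5.81×10^5; ε/D = 0.00146; f = 0.02196
h_f = f(L/D)V²/2g = 166.1 m
Total head H = z + h_f = 21.2 + 166.1 = 187.3 m
P_hyd = ρgQH = 1025·9.81·0.108·187.3 = 203.4 kW
P_shaft = P_hyd/η = 203.4/0.66 = 308.2 kW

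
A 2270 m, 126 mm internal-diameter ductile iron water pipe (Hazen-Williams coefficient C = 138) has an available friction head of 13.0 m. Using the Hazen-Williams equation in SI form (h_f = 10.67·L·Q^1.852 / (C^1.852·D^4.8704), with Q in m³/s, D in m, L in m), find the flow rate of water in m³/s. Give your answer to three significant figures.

Q ≈ 0.0102 m³/s

Rearranging: Q = [h_f·C^1.852·D^4.8704 / (10.67·L)]^(1/1.852)
Q = [13.0·138^1.852·0.126^4.8704 / (10.67·2270)]^0.540 = 0.01019 m³/s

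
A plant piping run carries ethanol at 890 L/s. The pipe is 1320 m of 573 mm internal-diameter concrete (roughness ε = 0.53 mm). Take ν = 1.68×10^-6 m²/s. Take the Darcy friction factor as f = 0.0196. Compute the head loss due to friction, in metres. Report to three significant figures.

h_f ≈ 27.4 m

V = 4Q/(πD²) = 4·0.890/(π·0.573²) = 3.451 m/s
h_f = f(L/D)V²/(2g) = 0.01960·(1320/0.573)·3.451²/(2·9.81) = 27.41 m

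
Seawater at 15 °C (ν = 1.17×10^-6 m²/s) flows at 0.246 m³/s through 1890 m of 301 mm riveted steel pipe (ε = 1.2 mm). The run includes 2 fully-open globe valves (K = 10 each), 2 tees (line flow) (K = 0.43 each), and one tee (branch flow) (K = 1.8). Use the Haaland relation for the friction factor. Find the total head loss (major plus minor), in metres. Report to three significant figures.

H_L ≈ 123 m

V = 4Q/(πD²) = 3.457 m/s; V²/2g = 0.6092 m
Re = 8.89×10^5, ε/D = 0.00399 → f = 0.02856 (Haaland)
Major: h_f = f(L/D)·V²/2g = 0.02856·6279·0.6092 = 109.2 m
Minor: ΣK = 22.7; h_m = ΣK·V²/2g = 13.80 m
Total H_L = 109.2 + 13.80 = 123.0 m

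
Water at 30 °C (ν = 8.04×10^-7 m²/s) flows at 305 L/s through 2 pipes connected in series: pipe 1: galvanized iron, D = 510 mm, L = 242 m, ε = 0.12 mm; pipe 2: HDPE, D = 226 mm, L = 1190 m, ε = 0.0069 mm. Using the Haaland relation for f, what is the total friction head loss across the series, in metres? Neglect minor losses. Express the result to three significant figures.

H ≈ 174 m

Pipe 1: V = 1.493 m/s, Re = 9.47×10^5, ε/D = 2.35×10^-4, f = 0.01502, h_1 = f(L/D)V²/2g = 0.8095 m
Pipe 2: V = 7.603 m/s, Re = 2.14×10^6, ε/D = 3.05×10^-5, f = 0.01116, h_2 = f(L/D)V²/2g = 173.1 m
Series → Q common, losses add: H = Σh = 173.9 m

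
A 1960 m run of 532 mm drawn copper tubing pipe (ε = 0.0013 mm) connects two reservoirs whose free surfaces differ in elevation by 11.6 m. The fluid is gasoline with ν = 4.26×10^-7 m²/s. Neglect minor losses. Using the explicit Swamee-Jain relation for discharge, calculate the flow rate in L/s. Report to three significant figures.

Swamee-Jain (Type II): Q = -0.965·√(gD⁵h_f/L)·ln[ε/(3.7D) + √(3.17ν²L/(gD³h_f))]
√(gD⁵h_f/L) = √(9.81·0.532⁵·11.6/1960) = 0.04974
ε/(3.7D) = 6.60×10^-7; √(3.17ν²L/(gD³h_f)) = 8.11×10^-6
Q = -0.965·0.04974·ln(8.773×10^-6) = 0.5589 m³/s
Check: V = 2.51 m/s, Re = 3.14×10^6, f = 0.009785, h_f = 11.6 m ≈ 11.6 m ✓

Q ≈ 559 L/s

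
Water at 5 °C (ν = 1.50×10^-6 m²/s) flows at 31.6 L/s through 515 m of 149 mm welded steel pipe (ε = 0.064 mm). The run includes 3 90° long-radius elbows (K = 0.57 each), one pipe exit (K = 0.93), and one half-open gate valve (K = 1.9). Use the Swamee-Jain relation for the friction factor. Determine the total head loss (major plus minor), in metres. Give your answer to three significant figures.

H_L ≈ 11.6 m

V = 4Q/(πD²) = 1.812 m/s; V²/2g = 0.1674 m
Re = 1.80×10^5, ε/D = 4.30×10^-4 → f = 0.01875 (Swamee-Jain)
Major: h_f = f(L/D)·V²/2g = 0.01875·3456·0.1674 = 10.85 m
Minor: ΣK = 4.54; h_m = ΣK·V²/2g = 0.7600 m
Total H_L = 10.85 + 0.7600 = 11.61 m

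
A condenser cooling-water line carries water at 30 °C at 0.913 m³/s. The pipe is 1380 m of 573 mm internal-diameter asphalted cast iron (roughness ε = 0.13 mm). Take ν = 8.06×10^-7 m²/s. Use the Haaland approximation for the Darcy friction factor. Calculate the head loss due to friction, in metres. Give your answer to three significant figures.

V = 4Q/(πD²) = 4·0.913/(π·0.573²) = 3.541 m/s
Re = VD/ν = 3.541·0.573/8.06×10^-7 = 2.52×10^6 → turbulent
ε/D = 0.13/573 = 2.27×10^-4
Haaland: f = 0.01444
h_f = f(L/D)V²/(2g) = 0.01444·(1380/0.573)·3.541²/(2·9.81) = 22.22 m

h_f ≈ 22.2 m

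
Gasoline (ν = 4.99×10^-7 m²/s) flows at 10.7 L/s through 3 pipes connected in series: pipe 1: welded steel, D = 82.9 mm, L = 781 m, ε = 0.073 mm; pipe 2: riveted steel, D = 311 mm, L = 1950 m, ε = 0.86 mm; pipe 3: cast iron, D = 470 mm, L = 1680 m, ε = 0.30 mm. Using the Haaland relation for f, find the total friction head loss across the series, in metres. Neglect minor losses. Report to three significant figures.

H ≈ 37.8 m

Pipe 1: V = 1.982 m/s, Re = 3.29×10^5, ε/D = 8.81×10^-4, f = 0.01993, h_1 = f(L/D)V²/2g = 37.60 m
Pipe 2: V = 0.1409 m/s, Re = 8.78×10^4, ε/D = 0.00277, f = 0.02702, h_2 = f(L/D)V²/2g = 0.1713 m
Pipe 3: V = 0.06167 m/s, Re = 5.81×10^4, ε/D = 6.38×10^-4, f = 0.02216, h_3 = f(L/D)V²/2g = 0.01535 m
Series → Q common, losses add: H = Σh = 37.79 m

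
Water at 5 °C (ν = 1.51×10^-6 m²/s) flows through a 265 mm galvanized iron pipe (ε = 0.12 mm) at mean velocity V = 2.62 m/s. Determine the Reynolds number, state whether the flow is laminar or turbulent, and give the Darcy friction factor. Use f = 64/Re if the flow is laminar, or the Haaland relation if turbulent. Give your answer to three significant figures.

Re ≈ 4.60×10^5; turbulent; f ≈ 0.0173

Re = VD/ν = 2.620·0.265/1.51×10^-6 = 4.60×10^5
Re > 4000 → turbulent; ε/D = 4.53×10^-4
Haaland: f = 0.01734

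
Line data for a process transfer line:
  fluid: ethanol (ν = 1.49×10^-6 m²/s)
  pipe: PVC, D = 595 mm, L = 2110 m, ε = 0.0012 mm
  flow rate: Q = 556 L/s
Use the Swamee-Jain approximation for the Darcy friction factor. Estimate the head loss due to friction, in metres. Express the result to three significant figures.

V = 4Q/(πD²) = 4·0.556/(π·0.595²) = 2.000 m/s
Re = VD/ν = 2.000·0.595/1.49×10^-6 = 7.99×10^5 → turbulent
ε/D = 0.0012/595 = 2.02×10^-6
Swamee-Jain: f = 0.01210
h_f = f(L/D)V²/(2g) = 0.01210·(2110/0.595)·2.000²/(2·9.81) = 8.748 m

h_f ≈ 8.75 m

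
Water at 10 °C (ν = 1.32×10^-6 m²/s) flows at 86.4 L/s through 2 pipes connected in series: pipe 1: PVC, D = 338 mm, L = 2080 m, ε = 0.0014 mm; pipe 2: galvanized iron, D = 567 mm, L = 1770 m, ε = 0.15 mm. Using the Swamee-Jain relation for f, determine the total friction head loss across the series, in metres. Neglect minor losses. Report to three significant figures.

Pipe 1: V = 0.9629 m/s, Re = 2.47×10^5, ε/D = 4.14×10^-6, f = 0.01496, h_1 = f(L/D)V²/2g = 4.351 m
Pipe 2: V = 0.3422 m/s, Re = 1.47×10^5, ε/D = 2.65×10^-4, f = 0.01827, h_2 = f(L/D)V²/2g = 0.3403 m
Series → Q common, losses add: H = Σh = 4.691 m

H ≈ 4.69 m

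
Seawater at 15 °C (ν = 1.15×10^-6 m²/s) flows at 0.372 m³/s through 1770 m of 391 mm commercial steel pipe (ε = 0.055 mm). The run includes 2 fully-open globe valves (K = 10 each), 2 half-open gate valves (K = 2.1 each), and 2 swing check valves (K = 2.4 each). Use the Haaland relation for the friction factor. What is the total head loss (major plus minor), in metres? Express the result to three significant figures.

V = 4Q/(πD²) = 3.098 m/s; V²/2g = 0.4892 m
Re = 1.05×10^6, ε/D = 1.41×10^-4 → f = 0.01384 (Haaland)
Major: h_f = f(L/D)·V²/2g = 0.01384·4527·0.4892 = 30.65 m
Minor: ΣK = 29.0; h_m = ΣK·V²/2g = 14.19 m
Total H_L = 30.65 + 14.19 = 44.84 m

H_L ≈ 44.8 m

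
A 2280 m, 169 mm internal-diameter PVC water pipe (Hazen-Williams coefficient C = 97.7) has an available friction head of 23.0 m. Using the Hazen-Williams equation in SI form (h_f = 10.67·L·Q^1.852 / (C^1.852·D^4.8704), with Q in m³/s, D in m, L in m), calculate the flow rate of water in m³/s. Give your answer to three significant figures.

Rearranging: Q = [h_f·C^1.852·D^4.8704 / (10.67·L)]^(1/1.852)
Q = [23.0·97.7^1.852·0.169^4.8704 / (10.67·2280)]^0.540 = 0.02120 m³/s

Q ≈ 0.0212 m³/s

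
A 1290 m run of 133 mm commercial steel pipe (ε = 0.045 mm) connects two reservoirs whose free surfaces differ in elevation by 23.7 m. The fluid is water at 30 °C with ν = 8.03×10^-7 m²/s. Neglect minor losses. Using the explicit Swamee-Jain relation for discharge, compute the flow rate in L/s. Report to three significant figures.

Q ≈ 23.1 L/s

Swamee-Jain (Type II): Q = -0.965·√(gD⁵h_f/L)·ln[ε/(3.7D) + √(3.17ν²L/(gD³h_f))]
√(gD⁵h_f/L) = √(9.81·0.133⁵·23.7/1290) = 0.002739
ε/(3.7D) = 9.14×10^-5; √(3.17ν²L/(gD³h_f)) = 6.94×10^-5
Q = -0.965·0.002739·ln(1.609×10^-4) = 0.02308 m³/s
Check: V = 1.66 m/s, Re = 2.75×10^5, f = 0.01746, h_f = 23.8 m ≈ 23.7 m ✓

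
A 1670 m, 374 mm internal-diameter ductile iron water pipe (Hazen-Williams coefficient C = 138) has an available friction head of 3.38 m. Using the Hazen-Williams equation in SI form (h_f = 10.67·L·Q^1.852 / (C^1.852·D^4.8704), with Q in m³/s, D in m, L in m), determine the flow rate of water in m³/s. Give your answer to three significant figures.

Q ≈ 0.102 m³/s

Rearranging: Q = [h_f·C^1.852·D^4.8704 / (10.67·L)]^(1/1.852)
Q = [3.38·138^1.852·0.374^4.8704 / (10.67·1670)]^0.540 = 0.1016 m³/s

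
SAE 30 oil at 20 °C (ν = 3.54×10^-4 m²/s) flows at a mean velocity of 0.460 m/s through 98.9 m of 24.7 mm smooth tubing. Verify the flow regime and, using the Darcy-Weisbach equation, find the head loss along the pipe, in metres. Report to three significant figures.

Re = VD/ν = 0.460·0.02470/3.54×10^-4 = 32.1 → laminar (Re < 2300)
f = 64/Re = 1.994
h_f = f(L/D)V²/(2g) = 1.994·(98.9/0.02470)·0.460²/(2·9.81) = 86.11 m

h_f ≈ 86.1 m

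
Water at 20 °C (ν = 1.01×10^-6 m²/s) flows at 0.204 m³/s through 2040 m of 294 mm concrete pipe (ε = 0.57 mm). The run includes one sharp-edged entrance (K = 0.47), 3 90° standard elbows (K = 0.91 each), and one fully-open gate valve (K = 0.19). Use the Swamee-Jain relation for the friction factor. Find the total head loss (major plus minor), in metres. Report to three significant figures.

V = 4Q/(πD²) = 3.005 m/s; V²/2g = 0.4602 m
Re = 8.75×10^5, ε/D = 0.00194 → f = 0.02353 (Swamee-Jain)
Major: h_f = f(L/D)·V²/2g = 0.02353·6939·0.4602 = 75.13 m
Minor: ΣK = 3.39; h_m = ΣK·V²/2g = 1.560 m
Total H_L = 75.13 + 1.560 = 76.69 m

H_L ≈ 76.7 m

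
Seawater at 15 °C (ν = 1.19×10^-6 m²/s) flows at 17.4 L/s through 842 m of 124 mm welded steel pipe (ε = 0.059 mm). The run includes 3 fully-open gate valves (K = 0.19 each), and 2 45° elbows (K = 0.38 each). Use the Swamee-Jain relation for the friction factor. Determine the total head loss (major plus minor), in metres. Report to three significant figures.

H_L ≈ 14.0 m

V = 4Q/(πD²) = 1.441 m/s; V²/2g = 0.1058 m
Re = 1.50×10^5, ε/D = 4.76×10^-4 → f = 0.01935 (Swamee-Jain)
Major: h_f = f(L/D)·V²/2g = 0.01935·6790·0.1058 = 13.90 m
Minor: ΣK = 1.33; h_m = ΣK·V²/2g = 0.1407 m
Total H_L = 13.90 + 0.1407 = 14.04 m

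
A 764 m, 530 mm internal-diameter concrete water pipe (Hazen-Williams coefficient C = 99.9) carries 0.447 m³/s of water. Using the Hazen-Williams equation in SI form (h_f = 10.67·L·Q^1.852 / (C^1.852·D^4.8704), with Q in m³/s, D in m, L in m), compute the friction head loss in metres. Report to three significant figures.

h_f = 10.67·764·0.447^1.852 / (99.9^1.852·0.530^4.8704) = 8.004 m

h_f ≈ 8.00 m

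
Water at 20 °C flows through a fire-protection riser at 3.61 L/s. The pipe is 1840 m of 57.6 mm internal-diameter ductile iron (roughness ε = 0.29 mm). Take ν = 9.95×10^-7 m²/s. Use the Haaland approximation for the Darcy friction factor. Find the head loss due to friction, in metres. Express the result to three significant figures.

V = 4Q/(πD²) = 4·0.00361/(π·0.0576²) = 1.385 m/s
Re = VD/ν = 1.385·0.0576/9.95×10^-7 = 8.02×10^4 → turbulent
ε/D = 0.29/57.6 = 0.00503
Haaland: f = 0.03154
h_f = f(L/D)V²/(2g) = 0.03154·(1840/0.0576)·1.385²/(2·9.81) = 98.56 m

h_f ≈ 98.6 m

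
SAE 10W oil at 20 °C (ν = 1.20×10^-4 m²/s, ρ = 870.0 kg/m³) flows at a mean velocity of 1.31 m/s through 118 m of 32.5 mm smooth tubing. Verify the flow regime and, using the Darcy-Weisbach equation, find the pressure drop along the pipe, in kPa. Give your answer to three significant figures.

Re = VD/ν = 1.31·0.03250/1.20×10^-4 = 355 → laminar (Re < 2300)
f = 64/Re = 0.1804
h_f = f(L/D)V²/(2g) = 0.1804·(118/0.03250)·1.31²/(2·9.81) = 57.29 m
Δp = ρg·h_f = 870.0·9.81·57.29 = 488.9 kPa

Δp ≈ 489 kPa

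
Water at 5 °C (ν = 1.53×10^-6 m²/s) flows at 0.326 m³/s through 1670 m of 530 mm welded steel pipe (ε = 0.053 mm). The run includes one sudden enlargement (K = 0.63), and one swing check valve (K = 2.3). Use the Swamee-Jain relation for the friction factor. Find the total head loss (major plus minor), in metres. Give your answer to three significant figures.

H_L ≈ 5.39 m

V = 4Q/(πD²) = 1.478 m/s; V²/2g = 0.1113 m
Re = 5.12×10^5, ε/D = 1.00×10^-4 → f = 0.01443 (Swamee-Jain)
Major: h_f = f(L/D)·V²/2g = 0.01443·3151·0.1113 = 5.060 m
Minor: ΣK = 2.93; h_m = ΣK·V²/2g = 0.3261 m
Total H_L = 5.060 + 0.3261 = 5.386 m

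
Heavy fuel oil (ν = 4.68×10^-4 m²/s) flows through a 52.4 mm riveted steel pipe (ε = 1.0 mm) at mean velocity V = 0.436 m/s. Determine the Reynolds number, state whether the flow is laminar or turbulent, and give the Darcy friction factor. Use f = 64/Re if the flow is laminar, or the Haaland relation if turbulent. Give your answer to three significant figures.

Re ≈ 48.8; laminar; f = 64/Re ≈ 1.31

Re = VD/ν = 0.4360·0.0524/4.68×10^-4 = 48.8
Re < 2300 → laminar → f = 64/Re = 1.311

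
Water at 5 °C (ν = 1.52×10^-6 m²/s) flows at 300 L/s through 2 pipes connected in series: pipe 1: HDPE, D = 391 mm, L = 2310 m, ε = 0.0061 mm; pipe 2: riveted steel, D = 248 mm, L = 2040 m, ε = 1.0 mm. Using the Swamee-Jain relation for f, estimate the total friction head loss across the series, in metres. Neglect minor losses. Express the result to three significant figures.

H ≈ 487 m

Pipe 1: V = 2.498 m/s, Re = 6.43×10^5, ε/D = 1.56×10^-5, f = 0.01281, h_1 = f(L/D)V²/2g = 24.08 m
Pipe 2: V = 6.211 m/s, Re = 1.01×10^6, ε/D = 0.00403, f = 0.02865, h_2 = f(L/D)V²/2g = 463.4 m
Series → Q common, losses add: H = Σh = 487.5 m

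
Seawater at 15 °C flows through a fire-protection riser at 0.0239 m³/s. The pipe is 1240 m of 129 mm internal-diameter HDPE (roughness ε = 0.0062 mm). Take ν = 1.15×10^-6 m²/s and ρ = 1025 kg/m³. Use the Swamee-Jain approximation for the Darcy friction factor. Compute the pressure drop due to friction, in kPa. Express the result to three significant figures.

V = 4Q/(πD²) = 4·0.0239/(π·0.129²) = 1.829 m/s
Re = VD/ν = 1.829·0.129/1.15×10^-6 = 2.05×10^5 → turbulent
ε/D = 0.0062/129 = 4.81×10^-5
Swamee-Jain: f = 0.01589
h_f = f(L/D)V²/(2g) = 0.01589·(1240/0.129)·1.829²/(2·9.81) = 26.04 m
Δp = ρg·h_f = 1025·9.81·26.04 = 261.8 kPa

Δp ≈ 262 kPa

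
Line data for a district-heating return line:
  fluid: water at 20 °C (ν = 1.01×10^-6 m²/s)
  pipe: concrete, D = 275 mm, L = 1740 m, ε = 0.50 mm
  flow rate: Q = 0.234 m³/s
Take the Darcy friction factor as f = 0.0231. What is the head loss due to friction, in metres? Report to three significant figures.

h_f ≈ 116 m

V = 4Q/(πD²) = 4·0.234/(π·0.275²) = 3.940 m/s
h_f = f(L/D)V²/(2g) = 0.02310·(1740/0.275)·3.940²/(2·9.81) = 115.6 m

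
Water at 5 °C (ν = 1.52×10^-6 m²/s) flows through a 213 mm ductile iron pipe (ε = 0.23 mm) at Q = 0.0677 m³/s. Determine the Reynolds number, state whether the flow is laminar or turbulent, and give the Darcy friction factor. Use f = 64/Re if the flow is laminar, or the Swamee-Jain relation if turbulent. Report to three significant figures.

Re ≈ 2.66×10^5; turbulent; f ≈ 0.0212

V = 4Q/(πD²) = 1.900 m/s
Re = VD/ν = 1.900·0.213/1.52×10^-6 = 2.66×10^5
Re > 4000 → turbulent; ε/D = 0.00108
Swamee-Jain: f = 0.02118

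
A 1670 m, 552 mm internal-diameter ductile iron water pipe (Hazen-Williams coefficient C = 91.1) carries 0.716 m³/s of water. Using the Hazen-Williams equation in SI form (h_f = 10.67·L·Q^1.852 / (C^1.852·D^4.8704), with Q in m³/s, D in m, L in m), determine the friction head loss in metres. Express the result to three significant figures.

h_f ≈ 40.7 m

h_f = 10.67·1670·0.716^1.852 / (91.1^1.852·0.552^4.8704) = 40.74 m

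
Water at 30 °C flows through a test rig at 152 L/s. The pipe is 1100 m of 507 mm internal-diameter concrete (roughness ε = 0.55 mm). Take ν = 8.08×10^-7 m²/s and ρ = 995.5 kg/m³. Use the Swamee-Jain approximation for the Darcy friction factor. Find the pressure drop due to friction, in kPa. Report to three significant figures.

Δp ≈ 12.7 kPa

V = 4Q/(πD²) = 4·0.152/(π·0.507²) = 0.7529 m/s
Re = VD/ν = 0.7529·0.507/8.08×10^-7 = 4.72×10^5 → turbulent
ε/D = 0.55/507 = 0.00108
Swamee-Jain: f = 0.02075
h_f = f(L/D)V²/(2g) = 0.02075·(1100/0.507)·0.7529²/(2·9.81) = 1.301 m
Δp = ρg·h_f = 995.5·9.81·1.301 = 12.70 kPa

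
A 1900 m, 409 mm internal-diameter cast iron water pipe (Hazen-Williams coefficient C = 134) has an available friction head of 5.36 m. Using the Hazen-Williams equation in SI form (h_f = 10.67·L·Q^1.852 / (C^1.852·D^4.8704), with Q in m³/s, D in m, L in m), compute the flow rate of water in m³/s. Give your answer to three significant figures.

Q ≈ 0.149 m³/s

Rearranging: Q = [h_f·C^1.852·D^4.8704 / (10.67·L)]^(1/1.852)
Q = [5.36·134^1.852·0.409^4.8704 / (10.67·1900)]^0.540 = 0.1493 m³/s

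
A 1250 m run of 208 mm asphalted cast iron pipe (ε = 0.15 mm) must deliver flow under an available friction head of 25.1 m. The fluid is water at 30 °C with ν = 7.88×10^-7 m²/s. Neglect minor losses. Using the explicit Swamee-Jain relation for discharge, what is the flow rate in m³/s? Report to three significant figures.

Swamee-Jain (Type II): Q = -0.965·√(gD⁵h_f/L)·ln[ε/(3.7D) + √(3.17ν²L/(gD³h_f))]
√(gD⁵h_f/L) = √(9.81·0.208⁵·25.1/1250) = 0.008757
ε/(3.7D) = 1.95×10^-4; √(3.17ν²L/(gD³h_f)) = 3.33×10^-5
Q = -0.965·0.008757·ln(2.282×10^-4) = 0.07086 m³/s
Check: V = 2.09 m/s, Re = 5.50×10^5, f = 0.01896, h_f = 25.3 m ≈ 25.1 m ✓

Q ≈ 0.0709 m³/s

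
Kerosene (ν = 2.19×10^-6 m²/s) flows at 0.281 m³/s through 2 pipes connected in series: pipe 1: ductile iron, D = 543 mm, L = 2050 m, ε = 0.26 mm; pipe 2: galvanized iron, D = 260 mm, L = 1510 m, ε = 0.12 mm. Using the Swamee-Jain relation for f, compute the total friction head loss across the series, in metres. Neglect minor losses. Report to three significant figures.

Pipe 1: V = 1.213 m/s, Re = 3.01×10^5, ε/D = 4.79×10^-4, f = 0.01820, h_1 = f(L/D)V²/2g = 5.157 m
Pipe 2: V = 5.293 m/s, Re = 6.28×10^5, ε/D = 4.62×10^-4, f = 0.01734, h_2 = f(L/D)V²/2g = 143.8 m
Series → Q common, losses add: H = Σh = 148.9 m

H ≈ 149 m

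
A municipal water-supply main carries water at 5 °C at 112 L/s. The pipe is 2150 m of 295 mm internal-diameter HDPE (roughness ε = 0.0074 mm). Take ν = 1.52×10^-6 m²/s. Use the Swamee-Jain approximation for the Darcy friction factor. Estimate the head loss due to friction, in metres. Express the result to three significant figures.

h_f ≈ 14.5 m

V = 4Q/(πD²) = 4·0.112/(π·0.295²) = 1.639 m/s
Re = VD/ν = 1.639·0.295/1.52×10^-6 = 3.18×10^5 → turbulent
ε/D = 0.0074/295 = 2.51×10^-5
Swamee-Jain: f = 0.01452
h_f = f(L/D)V²/(2g) = 0.01452·(2150/0.295)·1.639²/(2·9.81) = 14.48 m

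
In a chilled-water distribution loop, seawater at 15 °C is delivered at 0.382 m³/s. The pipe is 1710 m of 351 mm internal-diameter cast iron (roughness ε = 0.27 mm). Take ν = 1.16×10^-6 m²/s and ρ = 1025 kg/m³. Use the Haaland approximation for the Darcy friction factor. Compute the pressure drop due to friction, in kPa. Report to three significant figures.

V = 4Q/(πD²) = 4·0.382/(π·0.351²) = 3.948 m/s
Re = VD/ν = 3.948·0.351/1.16×10^-6 = 1.19×10^6 → turbulent
ε/D = 0.27/351 = 7.69×10^-4
Haaland: f = 0.01875
h_f = f(L/D)V²/(2g) = 0.01875·(1710/0.351)·3.948²/(2·9.81) = 72.55 m
Δp = ρg·h_f = 1025·9.81·72.55 = 729.5 kPa

Δp ≈ 730 kPa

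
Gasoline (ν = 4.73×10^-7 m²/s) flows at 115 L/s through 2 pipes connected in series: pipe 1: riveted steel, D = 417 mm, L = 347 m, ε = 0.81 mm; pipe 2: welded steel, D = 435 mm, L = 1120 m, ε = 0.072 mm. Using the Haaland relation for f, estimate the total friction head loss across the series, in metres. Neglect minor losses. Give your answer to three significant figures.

Pipe 1: V = 0.8420 m/s, Re = 7.42×10^5, ε/D = 0.00194, f = 0.02351, h_1 = f(L/D)V²/2g = 0.7070 m
Pipe 2: V = 0.7738 m/s, Re = 7.12×10^5, ε/D = 1.66×10^-4, f = 0.01452, h_2 = f(L/D)V²/2g = 1.141 m
Series → Q common, losses add: H = Σh = 1.848 m

H ≈ 1.85 m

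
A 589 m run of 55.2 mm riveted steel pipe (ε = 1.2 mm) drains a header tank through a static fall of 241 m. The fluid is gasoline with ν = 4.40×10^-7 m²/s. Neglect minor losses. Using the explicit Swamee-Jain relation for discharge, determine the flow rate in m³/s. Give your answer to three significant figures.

Swamee-Jain (Type II): Q = -0.965·√(gD⁵h_f/L)·ln[ε/(3.7D) + √(3.17ν²L/(gD³h_f))]
√(gD⁵h_f/L) = √(9.81·0.0552⁵·241/589) = 0.001434
ε/(3.7D) = 0.00588; √(3.17ν²L/(gD³h_f)) = 3.02×10^-5
Q = -0.965·0.001434·ln(0.005906) = 0.007103 m³/s
Check: V = 2.97 m/s, Re = 3.72×10^5, f = 0.05041, h_f = 242 m ≈ 241 m ✓

Q ≈ 0.00710 m³/s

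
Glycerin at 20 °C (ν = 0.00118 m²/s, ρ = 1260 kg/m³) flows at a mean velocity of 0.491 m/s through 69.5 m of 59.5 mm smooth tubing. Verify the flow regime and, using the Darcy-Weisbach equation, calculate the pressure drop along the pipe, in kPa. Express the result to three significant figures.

Re = VD/ν = 0.491·0.05950/0.00118 = 24.8 → laminar (Re < 2300)
f = 64/Re = 2.585
h_f = f(L/D)V²/(2g) = 2.585·(69.5/0.05950)·0.491²/(2·9.81) = 37.10 m
Δp = ρg·h_f = 1260·9.81·37.10 = 458.6 kPa

Δp ≈ 459 kPa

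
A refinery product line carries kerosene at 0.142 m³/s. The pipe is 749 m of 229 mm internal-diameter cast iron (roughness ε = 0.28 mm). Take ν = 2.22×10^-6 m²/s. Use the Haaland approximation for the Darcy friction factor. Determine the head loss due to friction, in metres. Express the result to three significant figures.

h_f ≈ 42.2 m

V = 4Q/(πD²) = 4·0.142/(π·0.229²) = 3.448 m/s
Re = VD/ν = 3.448·0.229/2.22×10^-6 = 3.56×10^5 → turbulent
ε/D = 0.28/229 = 0.00122
Haaland: f = 0.02130
h_f = f(L/D)V²/(2g) = 0.02130·(749/0.229)·3.448²/(2·9.81) = 42.22 m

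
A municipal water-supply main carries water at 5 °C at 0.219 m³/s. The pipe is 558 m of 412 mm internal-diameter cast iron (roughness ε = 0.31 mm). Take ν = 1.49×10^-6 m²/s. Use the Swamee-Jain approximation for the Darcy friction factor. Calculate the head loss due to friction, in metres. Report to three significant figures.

h_f ≈ 3.59 m

V = 4Q/(πD²) = 4·0.219/(π·0.412²) = 1.643 m/s
Re = VD/ν = 1.643·0.412/1.49×10^-6 = 4.54×10^5 → turbulent
ε/D = 0.31/412 = 7.52×10^-4
Swamee-Jain: f = 0.01927
h_f = f(L/D)V²/(2g) = 0.01927·(558/0.412)·1.643²/(2·9.81) = 3.589 m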